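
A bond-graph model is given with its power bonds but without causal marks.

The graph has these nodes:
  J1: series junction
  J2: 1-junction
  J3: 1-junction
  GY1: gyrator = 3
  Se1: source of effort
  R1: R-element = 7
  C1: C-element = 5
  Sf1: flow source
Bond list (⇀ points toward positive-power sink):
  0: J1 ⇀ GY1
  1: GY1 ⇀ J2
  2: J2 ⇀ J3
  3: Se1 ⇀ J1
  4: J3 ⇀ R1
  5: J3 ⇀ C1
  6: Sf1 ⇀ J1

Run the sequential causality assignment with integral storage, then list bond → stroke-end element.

bond 3 stroke at J1  (source Se1 imposes e)
bond 6 stroke at Sf1  (Sf1 fixes flow; stroke at Sf1)
bond 0 stroke at J1  (J1 flow already set via bond 6)
bond 1 stroke at J2  (GY1: gyrator matches bond 0)
bond 2 stroke at J3  (J2 needs exactly one f-in)
bond 5 stroke at J3  (prefer integral on C1)
bond 4 stroke at R1  (only one flow-in slot at J3)

bond 0 →J1
bond 1 →J2
bond 2 →J3
bond 3 →J1
bond 4 →R1
bond 5 →J3
bond 6 →Sf1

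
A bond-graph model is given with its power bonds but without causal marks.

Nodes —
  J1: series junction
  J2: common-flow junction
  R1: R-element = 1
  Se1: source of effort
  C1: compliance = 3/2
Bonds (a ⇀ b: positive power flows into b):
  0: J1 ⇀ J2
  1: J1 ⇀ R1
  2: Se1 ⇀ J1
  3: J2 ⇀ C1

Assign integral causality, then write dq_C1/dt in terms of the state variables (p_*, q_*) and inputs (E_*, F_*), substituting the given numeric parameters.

β2 |J1  (Se1 fixes effort; stroke away)
β3 |J2  (C1 outputs effort q/C1)
β0 |J1  (J2 needs exactly one f-in)
β1 |R1  (J1: last free bond brings flow in)

dq_C1/dt = E_Se1 - 2*q_C1/3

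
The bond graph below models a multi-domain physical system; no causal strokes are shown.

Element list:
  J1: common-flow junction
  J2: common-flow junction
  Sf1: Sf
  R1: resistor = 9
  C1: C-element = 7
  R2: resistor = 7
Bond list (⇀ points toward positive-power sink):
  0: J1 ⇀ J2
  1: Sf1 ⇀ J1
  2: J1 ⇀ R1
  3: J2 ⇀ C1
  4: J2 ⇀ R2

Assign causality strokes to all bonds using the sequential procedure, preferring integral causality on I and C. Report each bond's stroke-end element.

bond 1 stroke→Sf1  (source Sf1 imposes f)
bond 0 stroke→J1  (common-f at J1 fixed by 1)
bond 2 stroke→J1  (1-jn J1 has f-setter on 1)
bond 3 stroke→J2  (common-f at J2 fixed by 0)
bond 4 stroke→J2  (1-jn J2 has f-setter on 0)

#0 |J1
#1 |Sf1
#2 |J1
#3 |J2
#4 |J2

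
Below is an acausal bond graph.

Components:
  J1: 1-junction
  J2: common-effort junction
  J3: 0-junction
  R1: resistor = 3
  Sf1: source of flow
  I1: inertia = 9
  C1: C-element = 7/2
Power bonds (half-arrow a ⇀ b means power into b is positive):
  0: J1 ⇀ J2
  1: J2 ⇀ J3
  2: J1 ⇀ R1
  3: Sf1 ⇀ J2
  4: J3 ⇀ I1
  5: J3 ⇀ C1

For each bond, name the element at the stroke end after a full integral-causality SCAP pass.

bond 3 |Sf1  (Sf1 (Sf) sets flow on bond)
bond 4 |I1  (I1 integral (f out))
bond 5 |J3  (C1 outputs effort q/C1)
bond 1 |J2  (common-e at J3 fixed by 5)
bond 0 |J1  (common-e at J2 fixed by 1)
bond 2 |R1  (J1 needs exactly one f-in)

b0 stroke at J1
b1 stroke at J2
b2 stroke at R1
b3 stroke at Sf1
b4 stroke at I1
b5 stroke at J3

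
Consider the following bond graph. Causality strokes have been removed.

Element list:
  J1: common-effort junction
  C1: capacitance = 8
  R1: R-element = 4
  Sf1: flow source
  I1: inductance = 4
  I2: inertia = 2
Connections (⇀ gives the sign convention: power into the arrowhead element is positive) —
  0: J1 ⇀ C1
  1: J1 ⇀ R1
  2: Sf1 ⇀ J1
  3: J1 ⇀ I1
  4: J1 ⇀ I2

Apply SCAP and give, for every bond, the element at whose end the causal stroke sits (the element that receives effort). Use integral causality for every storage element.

#2 stroke→Sf1  (Sf1 fixes flow; stroke at Sf1)
#0 stroke→J1  (C1 outputs effort q/C1)
#1 stroke→R1  (0-jn J1 has e-setter on 0)
#3 stroke→I1  (J1: bond 0 brought effort, rest push out)
#4 stroke→I2  (J1: bond 0 brought effort, rest push out)

bond 0 |J1
bond 1 |R1
bond 2 |Sf1
bond 3 |I1
bond 4 |I2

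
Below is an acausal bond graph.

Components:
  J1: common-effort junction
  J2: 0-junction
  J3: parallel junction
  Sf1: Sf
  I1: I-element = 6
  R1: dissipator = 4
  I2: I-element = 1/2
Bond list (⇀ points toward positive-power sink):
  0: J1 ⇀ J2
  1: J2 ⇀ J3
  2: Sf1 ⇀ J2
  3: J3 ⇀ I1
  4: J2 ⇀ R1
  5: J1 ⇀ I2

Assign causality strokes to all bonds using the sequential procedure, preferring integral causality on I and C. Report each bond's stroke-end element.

β0 stroke at J1
β1 stroke at J3
β2 stroke at Sf1
β3 stroke at I1
β4 stroke at J2
β5 stroke at I2

β2 stroke at Sf1  (source Sf1 imposes f)
β3 stroke at I1  (I1: I, integral causality)
β1 stroke at J3  (J3: last free bond brings effort in)
β5 stroke at I2  (I2 integral (f out))
β0 stroke at J1  (only one effort-in slot at J1)
β4 stroke at J2  (J2 needs exactly one e-in)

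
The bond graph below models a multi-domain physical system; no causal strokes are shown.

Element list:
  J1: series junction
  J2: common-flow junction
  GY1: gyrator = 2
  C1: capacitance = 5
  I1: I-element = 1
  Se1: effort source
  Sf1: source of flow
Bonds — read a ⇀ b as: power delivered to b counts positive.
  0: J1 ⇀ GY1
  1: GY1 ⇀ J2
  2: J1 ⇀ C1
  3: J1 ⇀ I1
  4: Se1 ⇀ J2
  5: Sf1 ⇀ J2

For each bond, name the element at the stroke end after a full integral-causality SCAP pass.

bond 0 |J1
bond 1 |J2
bond 2 |J1
bond 3 |I1
bond 4 |J2
bond 5 |Sf1

β4 |J2  (Se1: effort source, stroke at far end)
β5 |Sf1  (source Sf1 imposes f)
β1 |J2  (1-jn J2 has f-setter on 5)
β0 |J1  (GY1: gyrator matches bond 1)
β2 |J1  (prefer integral on C1)
β3 |I1  (closing 1-jn rule on J1)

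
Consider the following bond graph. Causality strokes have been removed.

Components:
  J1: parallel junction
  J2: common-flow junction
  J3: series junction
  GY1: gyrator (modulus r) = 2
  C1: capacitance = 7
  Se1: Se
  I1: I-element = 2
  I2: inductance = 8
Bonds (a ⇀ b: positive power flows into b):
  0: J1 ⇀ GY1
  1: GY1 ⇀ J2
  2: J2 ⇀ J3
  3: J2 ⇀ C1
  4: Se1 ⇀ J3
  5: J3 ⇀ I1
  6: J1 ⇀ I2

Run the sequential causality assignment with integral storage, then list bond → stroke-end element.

β4 stroke at J3  (Se1 fixes effort; stroke away)
β3 stroke at J2  (prefer integral on C1)
β5 stroke at I1  (prefer integral on I1)
β2 stroke at J3  (1-jn J3 has f-setter on 5)
β1 stroke at J2  (common-f at J2 fixed by 2)
β0 stroke at J1  (through GY1, causality inverts; strokes same side of GY1)
β6 stroke at I2  (0-jn J1 has e-setter on 0)

b0 stroke→J1
b1 stroke→J2
b2 stroke→J3
b3 stroke→J2
b4 stroke→J3
b5 stroke→I1
b6 stroke→I2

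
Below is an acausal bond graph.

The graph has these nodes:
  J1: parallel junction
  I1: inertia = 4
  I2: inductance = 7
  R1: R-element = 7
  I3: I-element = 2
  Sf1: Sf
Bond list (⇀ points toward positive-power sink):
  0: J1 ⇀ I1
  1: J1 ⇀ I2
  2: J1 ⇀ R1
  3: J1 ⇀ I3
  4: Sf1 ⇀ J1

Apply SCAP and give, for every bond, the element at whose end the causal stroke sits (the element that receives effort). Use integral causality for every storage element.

#0 →I1
#1 →I2
#2 →J1
#3 →I3
#4 →Sf1

b4 stroke at Sf1  (source Sf1 imposes f)
b0 stroke at I1  (I1: I, integral causality)
b1 stroke at I2  (I2 integral (f out))
b3 stroke at I3  (I3 outputs flow p/I3)
b2 stroke at J1  (J1 needs exactly one e-in)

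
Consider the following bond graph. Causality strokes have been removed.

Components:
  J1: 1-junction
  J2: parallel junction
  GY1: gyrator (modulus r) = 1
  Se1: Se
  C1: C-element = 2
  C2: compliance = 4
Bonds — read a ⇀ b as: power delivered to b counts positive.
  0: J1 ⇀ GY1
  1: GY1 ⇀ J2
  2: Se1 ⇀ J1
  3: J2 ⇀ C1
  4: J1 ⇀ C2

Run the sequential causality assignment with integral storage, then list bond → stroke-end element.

bond 0 →GY1
bond 1 →GY1
bond 2 →J1
bond 3 →J2
bond 4 →J1

bond 2 stroke at J1  (Se1 (Se) sets effort on bond)
bond 3 stroke at J2  (prefer integral on C1)
bond 1 stroke at GY1  (J2 effort already set via bond 3)
bond 0 stroke at GY1  (GY1: gyrator matches bond 1)
bond 4 stroke at J1  (common-f at J1 fixed by 0)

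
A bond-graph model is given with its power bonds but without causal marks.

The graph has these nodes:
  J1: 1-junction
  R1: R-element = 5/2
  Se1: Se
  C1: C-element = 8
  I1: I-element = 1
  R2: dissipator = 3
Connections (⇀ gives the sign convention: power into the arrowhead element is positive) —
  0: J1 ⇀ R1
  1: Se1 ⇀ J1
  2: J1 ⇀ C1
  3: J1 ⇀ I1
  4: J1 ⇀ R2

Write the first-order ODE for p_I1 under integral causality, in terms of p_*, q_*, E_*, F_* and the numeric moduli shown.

dp_I1/dt = E_Se1 - 11*p_I1/2 - q_C1/8

bond 1 stroke→J1  (Se1 (Se) sets effort on bond)
bond 2 stroke→J1  (C1 outputs effort q/C1)
bond 3 stroke→I1  (I1 integral (f out))
bond 0 stroke→J1  (common-f at J1 fixed by 3)
bond 4 stroke→J1  (J1 flow already set via bond 3)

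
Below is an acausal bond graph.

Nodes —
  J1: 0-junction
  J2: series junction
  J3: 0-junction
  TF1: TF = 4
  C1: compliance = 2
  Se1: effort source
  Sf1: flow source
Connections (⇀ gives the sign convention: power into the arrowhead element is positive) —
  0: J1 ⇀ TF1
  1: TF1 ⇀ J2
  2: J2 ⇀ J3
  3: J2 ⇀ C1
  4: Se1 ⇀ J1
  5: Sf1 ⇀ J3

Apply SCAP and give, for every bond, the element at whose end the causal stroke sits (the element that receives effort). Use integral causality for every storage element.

bond 0 stroke at TF1
bond 1 stroke at J2
bond 2 stroke at J3
bond 3 stroke at J2
bond 4 stroke at J1
bond 5 stroke at Sf1

b4 stroke→J1  (Se1 (Se) sets effort on bond)
b5 stroke→Sf1  (Sf1 (Sf) sets flow on bond)
b0 stroke→TF1  (common-e at J1 fixed by 4)
b2 stroke→J3  (only one effort-in slot at J3)
b1 stroke→J2  (TF1 one-in-one-out from 0)
b3 stroke→J2  (J2 flow already set via bond 2)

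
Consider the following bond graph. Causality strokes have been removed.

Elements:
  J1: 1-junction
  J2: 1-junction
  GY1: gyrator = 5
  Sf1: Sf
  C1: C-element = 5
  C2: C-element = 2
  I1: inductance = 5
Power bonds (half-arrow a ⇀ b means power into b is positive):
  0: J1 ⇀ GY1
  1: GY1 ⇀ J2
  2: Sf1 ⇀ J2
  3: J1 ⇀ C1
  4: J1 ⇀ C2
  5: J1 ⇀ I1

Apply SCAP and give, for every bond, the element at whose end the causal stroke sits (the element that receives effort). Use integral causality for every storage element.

β2 stroke at Sf1  (source Sf1 imposes f)
β1 stroke at J2  (1-jn J2 has f-setter on 2)
β0 stroke at J1  (GY GY1: same side as bond 1)
β3 stroke at J1  (prefer integral on C1)
β4 stroke at J1  (C2 integral (e out))
β5 stroke at I1  (J1: last free bond brings flow in)

b0 →J1
b1 →J2
b2 →Sf1
b3 →J1
b4 →J1
b5 →I1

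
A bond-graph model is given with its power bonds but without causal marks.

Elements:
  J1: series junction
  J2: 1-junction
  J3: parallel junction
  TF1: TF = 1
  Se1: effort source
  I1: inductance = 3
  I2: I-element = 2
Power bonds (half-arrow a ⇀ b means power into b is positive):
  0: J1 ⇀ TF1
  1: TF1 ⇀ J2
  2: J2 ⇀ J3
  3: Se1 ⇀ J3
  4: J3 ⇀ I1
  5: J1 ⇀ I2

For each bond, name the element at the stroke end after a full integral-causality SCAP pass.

b3 |J3  (Se1 (Se) sets effort on bond)
b2 |J2  (0-jn J3 has e-setter on 3)
b4 |I1  (J3: bond 3 brought effort, rest push out)
b1 |TF1  (only one flow-in slot at J2)
b0 |J1  (TF1 one-in-one-out from 1)
b5 |I2  (closing 1-jn rule on J1)

#0 stroke→J1
#1 stroke→TF1
#2 stroke→J2
#3 stroke→J3
#4 stroke→I1
#5 stroke→I2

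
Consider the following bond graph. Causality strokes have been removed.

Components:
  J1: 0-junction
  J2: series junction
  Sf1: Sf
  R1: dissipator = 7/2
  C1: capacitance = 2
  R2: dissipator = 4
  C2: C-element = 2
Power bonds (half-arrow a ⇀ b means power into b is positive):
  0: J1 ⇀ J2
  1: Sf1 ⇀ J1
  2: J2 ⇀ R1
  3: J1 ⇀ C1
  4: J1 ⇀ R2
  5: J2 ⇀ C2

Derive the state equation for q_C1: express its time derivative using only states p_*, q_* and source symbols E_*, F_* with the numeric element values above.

#1 |Sf1  (source Sf1 imposes f)
#3 |J1  (prefer integral on C1)
#0 |J2  (J1 effort already set via bond 3)
#4 |R2  (common-e at J1 fixed by 3)
#5 |J2  (C2 outputs effort q/C2)
#2 |R1  (only one flow-in slot at J2)

dq_C1/dt = F_Sf1 - 15*q_C1/56 + q_C2/7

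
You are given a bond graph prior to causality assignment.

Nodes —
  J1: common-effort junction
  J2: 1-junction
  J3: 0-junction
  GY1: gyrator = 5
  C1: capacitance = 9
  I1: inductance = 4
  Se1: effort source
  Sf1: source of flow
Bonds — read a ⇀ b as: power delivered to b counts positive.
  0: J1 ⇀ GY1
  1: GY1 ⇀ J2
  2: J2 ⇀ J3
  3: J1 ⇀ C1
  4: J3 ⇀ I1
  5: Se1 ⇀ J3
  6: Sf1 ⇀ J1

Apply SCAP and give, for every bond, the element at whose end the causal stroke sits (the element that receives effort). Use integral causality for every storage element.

bond 5 →J3  (Se1 fixes effort; stroke away)
bond 6 →Sf1  (Sf1 fixes flow; stroke at Sf1)
bond 2 →J2  (J3: bond 5 brought effort, rest push out)
bond 4 →I1  (J3: bond 5 brought effort, rest push out)
bond 1 →GY1  (J2: last free bond brings flow in)
bond 0 →GY1  (GY1: gyrator matches bond 1)
bond 3 →J1  (J1: last free bond brings effort in)

b0 |GY1
b1 |GY1
b2 |J2
b3 |J1
b4 |I1
b5 |J3
b6 |Sf1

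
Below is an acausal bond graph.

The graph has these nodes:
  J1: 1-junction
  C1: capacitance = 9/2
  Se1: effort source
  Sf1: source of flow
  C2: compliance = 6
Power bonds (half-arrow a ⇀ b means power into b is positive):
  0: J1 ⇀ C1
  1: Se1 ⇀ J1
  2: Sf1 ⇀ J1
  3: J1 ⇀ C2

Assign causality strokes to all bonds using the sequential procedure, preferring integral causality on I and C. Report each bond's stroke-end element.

#0 →J1
#1 →J1
#2 →Sf1
#3 →J1

b1 stroke at J1  (Se1: effort source, stroke at far end)
b2 stroke at Sf1  (Sf1 (Sf) sets flow on bond)
b0 stroke at J1  (1-jn J1 has f-setter on 2)
b3 stroke at J1  (J1: bond 2 brought flow, rest push out)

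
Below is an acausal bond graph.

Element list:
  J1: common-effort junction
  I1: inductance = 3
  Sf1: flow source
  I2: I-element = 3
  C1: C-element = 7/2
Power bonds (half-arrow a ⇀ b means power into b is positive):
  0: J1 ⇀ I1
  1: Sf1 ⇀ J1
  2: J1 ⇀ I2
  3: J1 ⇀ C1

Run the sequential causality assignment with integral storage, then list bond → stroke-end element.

#1 →Sf1  (Sf1 (Sf) sets flow on bond)
#0 →I1  (I1 integral (f out))
#2 →I2  (I2 integral (f out))
#3 →J1  (J1: last free bond brings effort in)

#0 stroke→I1
#1 stroke→Sf1
#2 stroke→I2
#3 stroke→J1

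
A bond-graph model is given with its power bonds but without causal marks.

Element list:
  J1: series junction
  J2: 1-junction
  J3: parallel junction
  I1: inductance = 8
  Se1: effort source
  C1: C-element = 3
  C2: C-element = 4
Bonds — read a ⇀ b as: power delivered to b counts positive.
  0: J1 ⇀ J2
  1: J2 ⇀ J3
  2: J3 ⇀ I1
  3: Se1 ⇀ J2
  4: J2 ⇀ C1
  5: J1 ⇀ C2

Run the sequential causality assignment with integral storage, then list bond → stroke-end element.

#3 stroke→J2  (Se1: effort source, stroke at far end)
#2 stroke→I1  (prefer integral on I1)
#1 stroke→J3  (only one effort-in slot at J3)
#0 stroke→J2  (common-f at J2 fixed by 1)
#4 stroke→J2  (1-jn J2 has f-setter on 1)
#5 stroke→J1  (J1 flow already set via bond 0)

b0 |J2
b1 |J3
b2 |I1
b3 |J2
b4 |J2
b5 |J1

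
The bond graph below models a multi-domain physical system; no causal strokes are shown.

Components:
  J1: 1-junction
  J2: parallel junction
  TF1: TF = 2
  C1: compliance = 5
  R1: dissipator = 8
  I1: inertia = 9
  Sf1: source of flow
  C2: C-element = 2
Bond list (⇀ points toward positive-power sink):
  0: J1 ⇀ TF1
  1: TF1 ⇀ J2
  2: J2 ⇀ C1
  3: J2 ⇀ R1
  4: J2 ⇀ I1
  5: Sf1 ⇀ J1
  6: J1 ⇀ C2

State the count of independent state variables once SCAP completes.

3  (C1, C2, I1 all integral)

bond 5 stroke at Sf1  (Sf1 (Sf) sets flow on bond)
bond 0 stroke at J1  (J1 flow already set via bond 5)
bond 6 stroke at J1  (J1: bond 5 brought flow, rest push out)
bond 1 stroke at TF1  (TF TF1: opposite of bond 0)
bond 2 stroke at J2  (C1 outputs effort q/C1)
bond 3 stroke at R1  (common-e at J2 fixed by 2)
bond 4 stroke at I1  (J2: bond 2 brought effort, rest push out)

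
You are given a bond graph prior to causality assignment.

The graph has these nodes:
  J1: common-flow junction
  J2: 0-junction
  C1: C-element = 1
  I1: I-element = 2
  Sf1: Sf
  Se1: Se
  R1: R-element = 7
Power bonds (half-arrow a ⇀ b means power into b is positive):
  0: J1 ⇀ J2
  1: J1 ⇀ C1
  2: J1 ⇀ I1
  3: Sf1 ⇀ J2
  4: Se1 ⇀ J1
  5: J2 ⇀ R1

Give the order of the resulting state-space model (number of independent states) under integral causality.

2  (C1, I1 all integral)

β3 stroke at Sf1  (Sf1 fixes flow; stroke at Sf1)
β4 stroke at J1  (Se1: effort source, stroke at far end)
β1 stroke at J1  (C1 integral (e out))
β2 stroke at I1  (I1 outputs flow p/I1)
β0 stroke at J1  (1-jn J1 has f-setter on 2)
β5 stroke at J2  (J2 needs exactly one e-in)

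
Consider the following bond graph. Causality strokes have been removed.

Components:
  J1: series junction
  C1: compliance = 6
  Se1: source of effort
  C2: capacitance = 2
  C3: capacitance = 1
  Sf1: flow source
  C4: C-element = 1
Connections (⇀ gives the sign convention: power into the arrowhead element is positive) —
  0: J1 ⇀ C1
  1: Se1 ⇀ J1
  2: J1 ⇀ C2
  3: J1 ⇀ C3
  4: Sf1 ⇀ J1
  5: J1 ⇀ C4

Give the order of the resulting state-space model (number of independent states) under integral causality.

4  (C1, C2, C3, C4 all integral)

bond 1 stroke→J1  (Se1: effort source, stroke at far end)
bond 4 stroke→Sf1  (Sf1: flow source, stroke at near end)
bond 0 stroke→J1  (J1: bond 4 brought flow, rest push out)
bond 2 stroke→J1  (J1 flow already set via bond 4)
bond 3 stroke→J1  (common-f at J1 fixed by 4)
bond 5 stroke→J1  (1-jn J1 has f-setter on 4)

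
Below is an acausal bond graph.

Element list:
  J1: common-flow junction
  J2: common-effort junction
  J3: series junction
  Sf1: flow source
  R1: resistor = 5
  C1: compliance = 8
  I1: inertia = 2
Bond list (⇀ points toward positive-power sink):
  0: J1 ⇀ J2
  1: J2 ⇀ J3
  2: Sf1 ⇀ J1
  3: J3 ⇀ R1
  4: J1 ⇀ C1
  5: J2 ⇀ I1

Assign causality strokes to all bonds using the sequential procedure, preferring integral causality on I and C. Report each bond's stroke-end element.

β0 →J1
β1 →J2
β2 →Sf1
β3 →J3
β4 →J1
β5 →I1

b2 →Sf1  (Sf1 fixes flow; stroke at Sf1)
b0 →J1  (J1: bond 2 brought flow, rest push out)
b4 →J1  (common-f at J1 fixed by 2)
b5 →I1  (prefer integral on I1)
b1 →J2  (only one effort-in slot at J2)
b3 →J3  (J3 flow already set via bond 1)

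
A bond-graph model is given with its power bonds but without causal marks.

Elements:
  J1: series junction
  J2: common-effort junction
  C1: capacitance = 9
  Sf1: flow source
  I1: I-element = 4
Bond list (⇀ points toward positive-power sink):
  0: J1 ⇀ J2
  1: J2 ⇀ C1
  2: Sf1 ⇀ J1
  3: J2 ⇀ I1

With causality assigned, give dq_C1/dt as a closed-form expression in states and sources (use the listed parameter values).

dq_C1/dt = F_Sf1 - p_I1/4

#2 stroke→Sf1  (Sf1 fixes flow; stroke at Sf1)
#0 stroke→J1  (common-f at J1 fixed by 2)
#1 stroke→J2  (prefer integral on C1)
#3 stroke→I1  (J2 effort already set via bond 1)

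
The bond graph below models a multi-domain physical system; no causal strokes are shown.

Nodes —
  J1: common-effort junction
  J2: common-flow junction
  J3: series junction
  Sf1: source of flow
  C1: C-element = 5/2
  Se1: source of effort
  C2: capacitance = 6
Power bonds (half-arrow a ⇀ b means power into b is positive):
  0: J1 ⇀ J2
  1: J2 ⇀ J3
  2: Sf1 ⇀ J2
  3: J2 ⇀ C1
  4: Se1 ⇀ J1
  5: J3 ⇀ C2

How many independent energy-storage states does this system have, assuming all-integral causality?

b2 stroke→Sf1  (Sf1 (Sf) sets flow on bond)
b4 stroke→J1  (Se1 (Se) sets effort on bond)
b0 stroke→J2  (J1: bond 4 brought effort, rest push out)
b1 stroke→J2  (J2 flow already set via bond 2)
b3 stroke→J2  (common-f at J2 fixed by 2)
b5 stroke→J3  (J3 flow already set via bond 1)

2  (C1, C2 all integral)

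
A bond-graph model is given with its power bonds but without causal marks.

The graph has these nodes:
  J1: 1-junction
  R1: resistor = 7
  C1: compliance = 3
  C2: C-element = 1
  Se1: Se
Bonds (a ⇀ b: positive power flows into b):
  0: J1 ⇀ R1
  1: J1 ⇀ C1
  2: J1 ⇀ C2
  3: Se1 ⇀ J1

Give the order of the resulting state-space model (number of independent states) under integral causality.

bond 3 stroke at J1  (Se1: effort source, stroke at far end)
bond 1 stroke at J1  (C1 integral (e out))
bond 2 stroke at J1  (C2 integral (e out))
bond 0 stroke at R1  (only one flow-in slot at J1)

2  (C1, C2 all integral)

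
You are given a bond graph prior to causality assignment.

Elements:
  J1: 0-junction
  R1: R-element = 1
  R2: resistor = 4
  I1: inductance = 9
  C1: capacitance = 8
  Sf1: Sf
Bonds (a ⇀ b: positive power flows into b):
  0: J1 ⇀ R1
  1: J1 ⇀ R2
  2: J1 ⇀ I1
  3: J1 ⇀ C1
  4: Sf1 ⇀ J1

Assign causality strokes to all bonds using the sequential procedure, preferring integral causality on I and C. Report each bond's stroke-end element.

bond 0 →R1
bond 1 →R2
bond 2 →I1
bond 3 →J1
bond 4 →Sf1

#4 stroke→Sf1  (Sf1 (Sf) sets flow on bond)
#2 stroke→I1  (I1 outputs flow p/I1)
#3 stroke→J1  (prefer integral on C1)
#0 stroke→R1  (common-e at J1 fixed by 3)
#1 stroke→R2  (0-jn J1 has e-setter on 3)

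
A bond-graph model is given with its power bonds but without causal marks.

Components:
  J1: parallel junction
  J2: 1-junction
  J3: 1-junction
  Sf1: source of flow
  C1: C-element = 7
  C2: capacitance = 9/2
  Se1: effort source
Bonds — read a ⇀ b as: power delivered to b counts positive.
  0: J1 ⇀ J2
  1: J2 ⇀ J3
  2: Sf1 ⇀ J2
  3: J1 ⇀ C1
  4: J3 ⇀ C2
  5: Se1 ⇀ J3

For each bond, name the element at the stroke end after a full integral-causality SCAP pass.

#0 stroke at J2
#1 stroke at J2
#2 stroke at Sf1
#3 stroke at J1
#4 stroke at J3
#5 stroke at J3

b2 |Sf1  (source Sf1 imposes f)
b5 |J3  (Se1: effort source, stroke at far end)
b0 |J2  (common-f at J2 fixed by 2)
b1 |J2  (J2 flow already set via bond 2)
b4 |J3  (common-f at J3 fixed by 1)
b3 |J1  (closing 0-jn rule on J1)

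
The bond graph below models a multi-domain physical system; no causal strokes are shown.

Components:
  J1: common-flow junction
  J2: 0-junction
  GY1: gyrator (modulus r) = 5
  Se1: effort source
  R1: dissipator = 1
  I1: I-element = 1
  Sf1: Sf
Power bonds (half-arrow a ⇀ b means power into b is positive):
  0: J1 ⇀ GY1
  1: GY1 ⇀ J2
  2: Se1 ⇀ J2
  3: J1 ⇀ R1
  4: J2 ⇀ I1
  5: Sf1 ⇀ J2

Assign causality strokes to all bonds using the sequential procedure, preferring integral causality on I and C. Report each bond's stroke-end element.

β0 stroke→GY1
β1 stroke→GY1
β2 stroke→J2
β3 stroke→J1
β4 stroke→I1
β5 stroke→Sf1

b2 |J2  (Se1: effort source, stroke at far end)
b5 |Sf1  (Sf1: flow source, stroke at near end)
b1 |GY1  (J2 effort already set via bond 2)
b4 |I1  (common-e at J2 fixed by 2)
b0 |GY1  (GY GY1: same side as bond 1)
b3 |J1  (J1: bond 0 brought flow, rest push out)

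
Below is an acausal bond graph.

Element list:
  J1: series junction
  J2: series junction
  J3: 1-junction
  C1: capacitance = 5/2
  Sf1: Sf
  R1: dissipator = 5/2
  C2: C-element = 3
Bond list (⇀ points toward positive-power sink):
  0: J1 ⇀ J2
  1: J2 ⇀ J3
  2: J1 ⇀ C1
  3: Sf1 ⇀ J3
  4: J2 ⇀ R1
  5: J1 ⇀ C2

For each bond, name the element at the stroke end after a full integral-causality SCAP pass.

b0 stroke at J2
b1 stroke at J3
b2 stroke at J1
b3 stroke at Sf1
b4 stroke at J2
b5 stroke at J1

b3 →Sf1  (source Sf1 imposes f)
b1 →J3  (common-f at J3 fixed by 3)
b0 →J2  (common-f at J2 fixed by 1)
b4 →J2  (J2 flow already set via bond 1)
b2 →J1  (J1: bond 0 brought flow, rest push out)
b5 →J1  (1-jn J1 has f-setter on 0)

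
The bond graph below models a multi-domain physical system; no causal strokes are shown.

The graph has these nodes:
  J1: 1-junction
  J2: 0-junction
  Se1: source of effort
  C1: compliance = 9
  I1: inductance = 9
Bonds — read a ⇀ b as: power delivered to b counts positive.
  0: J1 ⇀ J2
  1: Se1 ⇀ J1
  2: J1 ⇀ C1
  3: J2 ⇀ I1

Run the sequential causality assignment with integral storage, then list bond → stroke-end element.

b1 |J1  (Se1: effort source, stroke at far end)
b2 |J1  (C1 outputs effort q/C1)
b0 |J2  (closing 1-jn rule on J1)
b3 |I1  (0-jn J2 has e-setter on 0)

b0 |J2
b1 |J1
b2 |J1
b3 |I1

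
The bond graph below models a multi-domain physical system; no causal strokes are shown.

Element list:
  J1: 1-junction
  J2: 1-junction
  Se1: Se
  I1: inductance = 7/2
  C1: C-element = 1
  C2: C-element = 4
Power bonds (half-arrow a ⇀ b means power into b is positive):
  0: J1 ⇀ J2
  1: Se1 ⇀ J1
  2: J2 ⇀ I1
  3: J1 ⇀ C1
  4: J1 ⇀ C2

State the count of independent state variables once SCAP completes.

bond 1 →J1  (Se1: effort source, stroke at far end)
bond 2 →I1  (prefer integral on I1)
bond 0 →J2  (J2: bond 2 brought flow, rest push out)
bond 3 →J1  (J1: bond 0 brought flow, rest push out)
bond 4 →J1  (J1 flow already set via bond 0)

3  (C1, C2, I1 all integral)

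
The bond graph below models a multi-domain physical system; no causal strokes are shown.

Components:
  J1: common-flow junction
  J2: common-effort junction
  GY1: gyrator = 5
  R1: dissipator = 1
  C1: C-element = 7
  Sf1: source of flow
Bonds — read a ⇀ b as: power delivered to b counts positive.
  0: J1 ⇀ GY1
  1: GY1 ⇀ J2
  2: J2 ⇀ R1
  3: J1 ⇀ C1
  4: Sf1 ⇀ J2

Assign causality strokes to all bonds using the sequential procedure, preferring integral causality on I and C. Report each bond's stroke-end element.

b0 stroke→GY1
b1 stroke→GY1
b2 stroke→J2
b3 stroke→J1
b4 stroke→Sf1

bond 4 →Sf1  (Sf1: flow source, stroke at near end)
bond 3 →J1  (C1 outputs effort q/C1)
bond 0 →GY1  (J1 needs exactly one f-in)
bond 1 →GY1  (GY1: gyrator matches bond 0)
bond 2 →J2  (J2 needs exactly one e-in)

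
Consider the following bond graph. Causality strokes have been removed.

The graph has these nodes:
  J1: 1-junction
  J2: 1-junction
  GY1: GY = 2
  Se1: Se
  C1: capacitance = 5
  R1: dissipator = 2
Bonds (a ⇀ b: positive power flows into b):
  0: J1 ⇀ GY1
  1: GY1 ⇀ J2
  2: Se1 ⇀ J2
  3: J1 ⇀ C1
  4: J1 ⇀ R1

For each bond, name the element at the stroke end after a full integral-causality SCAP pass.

b2 stroke→J2  (Se1 fixes effort; stroke away)
b1 stroke→GY1  (only one flow-in slot at J2)
b0 stroke→GY1  (GY GY1: same side as bond 1)
b3 stroke→J1  (J1: bond 0 brought flow, rest push out)
b4 stroke→J1  (J1: bond 0 brought flow, rest push out)

bond 0 stroke→GY1
bond 1 stroke→GY1
bond 2 stroke→J2
bond 3 stroke→J1
bond 4 stroke→J1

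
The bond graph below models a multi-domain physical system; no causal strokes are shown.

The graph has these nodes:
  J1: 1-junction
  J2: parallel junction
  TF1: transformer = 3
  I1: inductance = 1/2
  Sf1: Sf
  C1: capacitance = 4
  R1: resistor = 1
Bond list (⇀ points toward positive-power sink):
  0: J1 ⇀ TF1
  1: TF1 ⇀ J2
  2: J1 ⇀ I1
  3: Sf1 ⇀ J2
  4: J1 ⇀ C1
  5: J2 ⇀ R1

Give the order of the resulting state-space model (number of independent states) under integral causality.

β3 →Sf1  (Sf1 fixes flow; stroke at Sf1)
β2 →I1  (I1 integral (f out))
β0 →J1  (J1: bond 2 brought flow, rest push out)
β4 →J1  (1-jn J1 has f-setter on 2)
β1 →TF1  (TF1: transformer flips bond 0)
β5 →J2  (only one effort-in slot at J2)

2  (C1, I1 all integral)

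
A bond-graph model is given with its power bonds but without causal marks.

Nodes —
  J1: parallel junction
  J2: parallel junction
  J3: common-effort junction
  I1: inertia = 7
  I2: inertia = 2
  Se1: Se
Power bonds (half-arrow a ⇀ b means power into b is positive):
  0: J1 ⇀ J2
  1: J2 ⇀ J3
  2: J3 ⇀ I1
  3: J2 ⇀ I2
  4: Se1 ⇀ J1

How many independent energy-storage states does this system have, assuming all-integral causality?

2  (I1, I2 all integral)

#4 |J1  (Se1 fixes effort; stroke away)
#0 |J2  (J1: bond 4 brought effort, rest push out)
#1 |J3  (J2: bond 0 brought effort, rest push out)
#3 |I2  (J2 effort already set via bond 0)
#2 |I1  (0-jn J3 has e-setter on 1)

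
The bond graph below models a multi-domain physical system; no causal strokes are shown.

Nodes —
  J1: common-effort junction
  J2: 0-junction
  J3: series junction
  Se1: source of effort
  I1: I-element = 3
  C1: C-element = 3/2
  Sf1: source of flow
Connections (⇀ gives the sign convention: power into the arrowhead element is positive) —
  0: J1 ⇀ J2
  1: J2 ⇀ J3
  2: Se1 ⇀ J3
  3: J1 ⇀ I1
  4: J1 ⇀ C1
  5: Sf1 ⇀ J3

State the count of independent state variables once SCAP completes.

β2 →J3  (source Se1 imposes e)
β5 →Sf1  (Sf1: flow source, stroke at near end)
β1 →J3  (common-f at J3 fixed by 5)
β0 →J2  (closing 0-jn rule on J2)
β3 →I1  (I1 integral (f out))
β4 →J1  (only one effort-in slot at J1)

2  (C1, I1 all integral)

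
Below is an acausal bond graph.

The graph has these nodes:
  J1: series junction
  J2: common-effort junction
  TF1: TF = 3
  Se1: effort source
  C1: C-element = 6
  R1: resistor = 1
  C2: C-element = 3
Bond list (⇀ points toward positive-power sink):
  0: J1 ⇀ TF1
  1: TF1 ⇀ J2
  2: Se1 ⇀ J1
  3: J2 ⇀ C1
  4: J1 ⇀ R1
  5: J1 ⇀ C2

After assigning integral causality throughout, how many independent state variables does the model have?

β2 stroke at J1  (Se1 (Se) sets effort on bond)
β3 stroke at J2  (C1: C, integral causality)
β1 stroke at TF1  (common-e at J2 fixed by 3)
β0 stroke at J1  (TF1 one-in-one-out from 1)
β5 stroke at J1  (C2 integral (e out))
β4 stroke at R1  (J1 needs exactly one f-in)

2  (C1, C2 all integral)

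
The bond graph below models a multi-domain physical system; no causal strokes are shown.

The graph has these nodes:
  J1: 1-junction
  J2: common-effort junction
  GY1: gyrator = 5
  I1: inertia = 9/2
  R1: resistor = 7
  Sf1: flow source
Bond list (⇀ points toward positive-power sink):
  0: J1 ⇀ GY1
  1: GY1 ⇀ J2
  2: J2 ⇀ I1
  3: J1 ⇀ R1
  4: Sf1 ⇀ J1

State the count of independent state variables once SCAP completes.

bond 4 stroke at Sf1  (Sf1 fixes flow; stroke at Sf1)
bond 0 stroke at J1  (J1: bond 4 brought flow, rest push out)
bond 3 stroke at J1  (J1 flow already set via bond 4)
bond 1 stroke at J2  (GY1: gyrator matches bond 0)
bond 2 stroke at I1  (J2: bond 1 brought effort, rest push out)

1  (I1 all integral)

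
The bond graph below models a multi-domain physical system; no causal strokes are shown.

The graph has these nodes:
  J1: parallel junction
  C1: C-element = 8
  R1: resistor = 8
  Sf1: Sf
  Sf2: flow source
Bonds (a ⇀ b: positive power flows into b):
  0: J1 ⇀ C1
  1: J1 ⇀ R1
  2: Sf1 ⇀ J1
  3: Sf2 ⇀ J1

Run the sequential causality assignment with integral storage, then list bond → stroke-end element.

β2 →Sf1  (source Sf1 imposes f)
β3 →Sf2  (source Sf2 imposes f)
β0 →J1  (C1: C, integral causality)
β1 →R1  (common-e at J1 fixed by 0)

b0 →J1
b1 →R1
b2 →Sf1
b3 →Sf2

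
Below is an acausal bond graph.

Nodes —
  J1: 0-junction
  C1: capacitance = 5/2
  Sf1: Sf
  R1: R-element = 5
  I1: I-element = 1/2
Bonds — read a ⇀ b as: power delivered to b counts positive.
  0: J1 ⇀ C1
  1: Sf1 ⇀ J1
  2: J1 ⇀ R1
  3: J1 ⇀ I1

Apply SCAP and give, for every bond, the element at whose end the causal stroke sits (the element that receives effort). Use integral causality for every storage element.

bond 1 |Sf1  (source Sf1 imposes f)
bond 0 |J1  (prefer integral on C1)
bond 2 |R1  (0-jn J1 has e-setter on 0)
bond 3 |I1  (J1: bond 0 brought effort, rest push out)

#0 stroke→J1
#1 stroke→Sf1
#2 stroke→R1
#3 stroke→I1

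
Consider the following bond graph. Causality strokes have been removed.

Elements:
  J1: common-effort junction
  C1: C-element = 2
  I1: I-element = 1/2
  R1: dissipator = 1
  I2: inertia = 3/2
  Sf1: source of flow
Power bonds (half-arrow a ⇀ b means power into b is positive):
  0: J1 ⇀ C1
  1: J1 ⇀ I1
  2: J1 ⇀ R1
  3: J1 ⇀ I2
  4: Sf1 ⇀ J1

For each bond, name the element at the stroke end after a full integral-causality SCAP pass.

β4 →Sf1  (Sf1 (Sf) sets flow on bond)
β0 →J1  (C1: C, integral causality)
β1 →I1  (J1 effort already set via bond 0)
β2 →R1  (J1: bond 0 brought effort, rest push out)
β3 →I2  (J1 effort already set via bond 0)

β0 |J1
β1 |I1
β2 |R1
β3 |I2
β4 |Sf1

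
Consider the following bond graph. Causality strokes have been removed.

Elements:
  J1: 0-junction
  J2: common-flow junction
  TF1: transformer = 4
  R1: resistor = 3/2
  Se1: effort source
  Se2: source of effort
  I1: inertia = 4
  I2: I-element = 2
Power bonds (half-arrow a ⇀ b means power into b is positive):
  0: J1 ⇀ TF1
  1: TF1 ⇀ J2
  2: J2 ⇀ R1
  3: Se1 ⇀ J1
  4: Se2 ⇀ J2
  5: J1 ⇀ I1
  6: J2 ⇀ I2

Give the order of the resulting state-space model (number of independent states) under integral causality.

#3 stroke→J1  (Se1: effort source, stroke at far end)
#4 stroke→J2  (Se2 (Se) sets effort on bond)
#0 stroke→TF1  (0-jn J1 has e-setter on 3)
#5 stroke→I1  (common-e at J1 fixed by 3)
#1 stroke→J2  (TF TF1: opposite of bond 0)
#6 stroke→I2  (I2 integral (f out))
#2 stroke→J2  (1-jn J2 has f-setter on 6)

2  (I1, I2 all integral)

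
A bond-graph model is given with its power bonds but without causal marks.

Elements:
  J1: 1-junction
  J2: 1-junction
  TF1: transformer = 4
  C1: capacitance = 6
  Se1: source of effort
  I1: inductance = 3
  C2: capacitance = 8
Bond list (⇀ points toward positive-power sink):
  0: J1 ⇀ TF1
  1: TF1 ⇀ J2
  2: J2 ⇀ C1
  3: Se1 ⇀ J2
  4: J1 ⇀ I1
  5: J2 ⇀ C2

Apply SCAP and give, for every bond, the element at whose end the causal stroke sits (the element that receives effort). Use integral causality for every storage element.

bond 3 |J2  (Se1 (Se) sets effort on bond)
bond 2 |J2  (C1 integral (e out))
bond 4 |I1  (prefer integral on I1)
bond 0 |J1  (1-jn J1 has f-setter on 4)
bond 1 |TF1  (through TF1, causality passes straight; one stroke at TF1)
bond 5 |J2  (J2: bond 1 brought flow, rest push out)

b0 →J1
b1 →TF1
b2 →J2
b3 →J2
b4 →I1
b5 →J2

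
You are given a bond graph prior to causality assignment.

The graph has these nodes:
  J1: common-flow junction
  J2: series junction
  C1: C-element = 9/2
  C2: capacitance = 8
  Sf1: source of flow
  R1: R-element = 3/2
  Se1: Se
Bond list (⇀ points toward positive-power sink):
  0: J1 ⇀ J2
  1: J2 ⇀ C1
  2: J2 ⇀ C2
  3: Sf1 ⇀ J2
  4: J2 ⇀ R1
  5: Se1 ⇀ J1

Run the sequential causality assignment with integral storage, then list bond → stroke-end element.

β3 stroke→Sf1  (source Sf1 imposes f)
β5 stroke→J1  (source Se1 imposes e)
β0 stroke→J2  (J1: last free bond brings flow in)
β1 stroke→J2  (1-jn J2 has f-setter on 3)
β2 stroke→J2  (1-jn J2 has f-setter on 3)
β4 stroke→J2  (1-jn J2 has f-setter on 3)

bond 0 →J2
bond 1 →J2
bond 2 →J2
bond 3 →Sf1
bond 4 →J2
bond 5 →J1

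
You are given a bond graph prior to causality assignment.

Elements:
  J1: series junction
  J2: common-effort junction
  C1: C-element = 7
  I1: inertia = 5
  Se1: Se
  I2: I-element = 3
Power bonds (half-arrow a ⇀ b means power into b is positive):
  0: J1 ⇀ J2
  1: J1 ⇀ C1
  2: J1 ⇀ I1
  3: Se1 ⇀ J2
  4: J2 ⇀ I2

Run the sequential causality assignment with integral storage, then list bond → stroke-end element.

β3 stroke at J2  (source Se1 imposes e)
β0 stroke at J1  (J2: bond 3 brought effort, rest push out)
β4 stroke at I2  (J2 effort already set via bond 3)
β1 stroke at J1  (C1 outputs effort q/C1)
β2 stroke at I1  (J1 needs exactly one f-in)

bond 0 stroke→J1
bond 1 stroke→J1
bond 2 stroke→I1
bond 3 stroke→J2
bond 4 stroke→I2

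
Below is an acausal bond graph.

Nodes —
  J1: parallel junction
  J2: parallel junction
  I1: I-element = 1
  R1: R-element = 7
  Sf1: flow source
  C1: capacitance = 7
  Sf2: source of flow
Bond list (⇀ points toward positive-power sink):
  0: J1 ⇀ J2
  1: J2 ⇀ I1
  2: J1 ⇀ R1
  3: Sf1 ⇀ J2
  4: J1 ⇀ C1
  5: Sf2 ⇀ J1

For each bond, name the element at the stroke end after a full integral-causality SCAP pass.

bond 0 |J2
bond 1 |I1
bond 2 |R1
bond 3 |Sf1
bond 4 |J1
bond 5 |Sf2

bond 3 →Sf1  (Sf1 fixes flow; stroke at Sf1)
bond 5 →Sf2  (Sf2 (Sf) sets flow on bond)
bond 1 →I1  (I1 integral (f out))
bond 0 →J2  (J2 needs exactly one e-in)
bond 4 →J1  (prefer integral on C1)
bond 2 →R1  (common-e at J1 fixed by 4)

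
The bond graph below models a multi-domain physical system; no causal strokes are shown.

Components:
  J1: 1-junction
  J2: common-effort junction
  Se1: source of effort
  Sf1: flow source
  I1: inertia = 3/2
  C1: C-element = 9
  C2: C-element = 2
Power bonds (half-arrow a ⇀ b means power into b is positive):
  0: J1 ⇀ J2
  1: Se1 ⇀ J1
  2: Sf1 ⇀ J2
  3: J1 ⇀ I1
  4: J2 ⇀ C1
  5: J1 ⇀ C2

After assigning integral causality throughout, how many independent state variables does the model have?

β1 stroke→J1  (Se1 (Se) sets effort on bond)
β2 stroke→Sf1  (Sf1 fixes flow; stroke at Sf1)
β3 stroke→I1  (I1 outputs flow p/I1)
β0 stroke→J1  (1-jn J1 has f-setter on 3)
β5 stroke→J1  (1-jn J1 has f-setter on 3)
β4 stroke→J2  (J2 needs exactly one e-in)

3  (C1, C2, I1 all integral)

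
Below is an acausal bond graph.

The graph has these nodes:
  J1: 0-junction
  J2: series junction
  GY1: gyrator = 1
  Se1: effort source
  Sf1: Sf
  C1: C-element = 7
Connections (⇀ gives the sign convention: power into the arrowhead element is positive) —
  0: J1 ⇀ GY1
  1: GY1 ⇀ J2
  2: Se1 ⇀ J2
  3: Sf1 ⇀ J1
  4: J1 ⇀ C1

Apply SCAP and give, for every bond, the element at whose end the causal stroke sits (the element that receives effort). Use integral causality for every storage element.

bond 2 |J2  (Se1 fixes effort; stroke away)
bond 3 |Sf1  (source Sf1 imposes f)
bond 1 |GY1  (closing 1-jn rule on J2)
bond 0 |GY1  (through GY1, causality inverts; strokes same side of GY1)
bond 4 |J1  (J1: last free bond brings effort in)

#0 stroke at GY1
#1 stroke at GY1
#2 stroke at J2
#3 stroke at Sf1
#4 stroke at J1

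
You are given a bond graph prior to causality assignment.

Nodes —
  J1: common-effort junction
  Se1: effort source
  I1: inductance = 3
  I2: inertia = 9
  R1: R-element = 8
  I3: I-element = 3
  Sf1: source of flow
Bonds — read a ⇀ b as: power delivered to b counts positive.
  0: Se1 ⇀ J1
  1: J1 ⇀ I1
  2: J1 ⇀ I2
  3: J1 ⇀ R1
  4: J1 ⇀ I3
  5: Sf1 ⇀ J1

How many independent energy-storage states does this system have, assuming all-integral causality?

3  (I1, I2, I3 all integral)

b0 →J1  (Se1 (Se) sets effort on bond)
b5 →Sf1  (Sf1 fixes flow; stroke at Sf1)
b1 →I1  (0-jn J1 has e-setter on 0)
b2 →I2  (common-e at J1 fixed by 0)
b3 →R1  (0-jn J1 has e-setter on 0)
b4 →I3  (J1 effort already set via bond 0)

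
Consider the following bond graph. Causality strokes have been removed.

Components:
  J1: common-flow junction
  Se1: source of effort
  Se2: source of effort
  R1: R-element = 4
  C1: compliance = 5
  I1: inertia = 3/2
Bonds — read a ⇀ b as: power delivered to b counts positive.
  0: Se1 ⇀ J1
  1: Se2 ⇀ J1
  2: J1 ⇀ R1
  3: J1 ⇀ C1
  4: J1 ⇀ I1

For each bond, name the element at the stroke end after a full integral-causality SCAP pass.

b0 stroke at J1
b1 stroke at J1
b2 stroke at J1
b3 stroke at J1
b4 stroke at I1

β0 stroke→J1  (Se1: effort source, stroke at far end)
β1 stroke→J1  (Se2 (Se) sets effort on bond)
β3 stroke→J1  (C1 integral (e out))
β4 stroke→I1  (I1: I, integral causality)
β2 stroke→J1  (1-jn J1 has f-setter on 4)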